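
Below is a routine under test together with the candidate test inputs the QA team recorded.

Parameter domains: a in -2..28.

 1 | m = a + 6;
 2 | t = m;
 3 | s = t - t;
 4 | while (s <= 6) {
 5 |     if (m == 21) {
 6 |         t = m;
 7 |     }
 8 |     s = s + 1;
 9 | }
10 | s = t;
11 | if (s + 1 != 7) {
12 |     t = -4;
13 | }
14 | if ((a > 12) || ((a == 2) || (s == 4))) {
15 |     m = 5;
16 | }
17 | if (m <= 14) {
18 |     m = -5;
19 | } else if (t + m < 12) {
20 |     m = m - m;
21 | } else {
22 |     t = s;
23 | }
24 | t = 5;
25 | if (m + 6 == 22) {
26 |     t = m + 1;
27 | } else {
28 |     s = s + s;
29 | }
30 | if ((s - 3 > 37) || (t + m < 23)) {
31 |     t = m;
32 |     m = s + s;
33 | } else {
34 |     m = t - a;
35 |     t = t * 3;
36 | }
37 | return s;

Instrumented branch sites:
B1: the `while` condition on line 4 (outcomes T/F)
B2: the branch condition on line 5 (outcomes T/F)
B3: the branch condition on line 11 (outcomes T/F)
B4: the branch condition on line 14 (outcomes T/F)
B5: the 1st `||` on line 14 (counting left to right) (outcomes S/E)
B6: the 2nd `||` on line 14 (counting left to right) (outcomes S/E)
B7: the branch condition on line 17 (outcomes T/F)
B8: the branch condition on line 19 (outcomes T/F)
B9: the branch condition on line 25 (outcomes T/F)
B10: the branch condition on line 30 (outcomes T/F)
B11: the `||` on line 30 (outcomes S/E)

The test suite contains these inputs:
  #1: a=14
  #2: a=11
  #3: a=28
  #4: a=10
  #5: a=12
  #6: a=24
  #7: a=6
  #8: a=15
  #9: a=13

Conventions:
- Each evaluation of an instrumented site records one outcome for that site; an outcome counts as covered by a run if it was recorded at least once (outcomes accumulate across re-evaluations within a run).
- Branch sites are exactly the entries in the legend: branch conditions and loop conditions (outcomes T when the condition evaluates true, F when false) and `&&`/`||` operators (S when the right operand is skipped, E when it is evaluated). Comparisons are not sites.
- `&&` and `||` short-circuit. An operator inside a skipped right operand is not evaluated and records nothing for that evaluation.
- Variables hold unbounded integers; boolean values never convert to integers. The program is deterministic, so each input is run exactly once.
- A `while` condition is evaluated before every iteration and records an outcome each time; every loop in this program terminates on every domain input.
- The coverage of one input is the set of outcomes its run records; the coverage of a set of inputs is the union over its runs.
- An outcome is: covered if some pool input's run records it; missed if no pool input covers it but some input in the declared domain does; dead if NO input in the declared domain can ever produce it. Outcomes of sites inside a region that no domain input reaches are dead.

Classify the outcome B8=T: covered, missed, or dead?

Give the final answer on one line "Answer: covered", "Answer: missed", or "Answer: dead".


no pool input records B8=T
but domain input (a=9) does record it -> reachable, so missed
Answer: missed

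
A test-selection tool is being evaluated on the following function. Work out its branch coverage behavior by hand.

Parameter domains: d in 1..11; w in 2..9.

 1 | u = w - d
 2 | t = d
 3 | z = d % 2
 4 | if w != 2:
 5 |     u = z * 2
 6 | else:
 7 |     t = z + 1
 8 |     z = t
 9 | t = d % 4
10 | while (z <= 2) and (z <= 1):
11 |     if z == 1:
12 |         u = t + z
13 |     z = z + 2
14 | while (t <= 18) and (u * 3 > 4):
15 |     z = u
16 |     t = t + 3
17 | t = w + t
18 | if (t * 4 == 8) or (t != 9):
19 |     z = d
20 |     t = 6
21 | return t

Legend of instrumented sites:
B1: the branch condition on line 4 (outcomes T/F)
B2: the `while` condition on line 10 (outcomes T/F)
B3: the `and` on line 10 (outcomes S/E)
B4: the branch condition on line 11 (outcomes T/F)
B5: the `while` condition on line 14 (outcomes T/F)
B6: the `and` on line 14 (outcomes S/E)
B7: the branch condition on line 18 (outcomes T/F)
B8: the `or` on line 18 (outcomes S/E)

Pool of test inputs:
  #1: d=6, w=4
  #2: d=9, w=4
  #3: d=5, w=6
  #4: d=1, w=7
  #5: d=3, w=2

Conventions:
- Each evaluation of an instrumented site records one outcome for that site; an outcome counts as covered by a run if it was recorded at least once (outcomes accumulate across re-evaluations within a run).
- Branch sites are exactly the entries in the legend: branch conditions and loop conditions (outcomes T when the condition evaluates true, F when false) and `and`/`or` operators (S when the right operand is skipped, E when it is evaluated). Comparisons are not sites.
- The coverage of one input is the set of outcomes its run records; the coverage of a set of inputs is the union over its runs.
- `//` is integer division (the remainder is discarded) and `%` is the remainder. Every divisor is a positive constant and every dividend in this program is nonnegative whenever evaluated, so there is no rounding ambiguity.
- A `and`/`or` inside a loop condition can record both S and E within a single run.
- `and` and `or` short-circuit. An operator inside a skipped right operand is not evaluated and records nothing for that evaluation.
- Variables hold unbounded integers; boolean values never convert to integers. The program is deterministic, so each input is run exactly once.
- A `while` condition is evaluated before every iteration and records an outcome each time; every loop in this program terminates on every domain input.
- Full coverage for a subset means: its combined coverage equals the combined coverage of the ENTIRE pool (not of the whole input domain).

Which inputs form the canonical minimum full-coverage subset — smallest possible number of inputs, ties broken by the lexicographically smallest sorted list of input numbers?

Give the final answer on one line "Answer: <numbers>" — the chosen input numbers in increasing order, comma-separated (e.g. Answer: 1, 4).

input #1, d=6, w=4: events B1->T, B3->E, B2->T, B4->F, B3->E, B2->F, B6->E, B5->F, B8->E, B7->T; outcomes B1=T, B2=T, B2=F, B3=E, B4=F, B5=F, B6=E, B7=T, B8=E
input #2, d=9, w=4: events B1->T, B3->E, B2->T, B4->T, B3->S, B2->F, B6->E, B5->T, B6->E, B5->T, B6->E, B5->T, B6->E, B5->T, ...; outcomes B1=T, B2=T, B2=F, B3=S, B3=E, B4=T, B5=T, B5=F, B6=S, B6=E, B7=T, B8=E
input #3, d=5, w=6: events B1->T, B3->E, B2->T, B4->T, B3->S, B2->F, B6->E, B5->T, B6->E, B5->T, B6->E, B5->T, B6->E, B5->T, ...; outcomes B1=T, B2=T, B2=F, B3=S, B3=E, B4=T, B5=T, B5=F, B6=S, B6=E, B7=T, B8=E
input #4, d=1, w=7: events B1->T, B3->E, B2->T, B4->T, B3->S, B2->F, B6->E, B5->T, B6->E, B5->T, B6->E, B5->T, B6->E, B5->T, ...; outcomes B1=T, B2=T, B2=F, B3=S, B3=E, B4=T, B5=T, B5=F, B6=S, B6=E, B7=T, B8=E
input #5, d=3, w=2: events B1->F, B3->E, B2->F, B6->E, B5->F, B8->E, B7->T; outcomes B1=F, B2=F, B3=E, B5=F, B6=E, B7=T, B8=E
the full pool covers 14 outcomes: B1=T, B1=F, B2=T, B2=F, B3=S, B3=E, B4=T, B4=F, B5=T, B5=F, B6=S, B6=E, B7=T, B8=E
no size-1 subset reaches all 14 outcomes (best union: 12/14)
no size-2 subset reaches all 14 outcomes (best union: 13/14)
size 3: inputs {1, 2, 5} cover all 14 outcomes, and no lexicographically smaller subset of this size does

Answer: 1, 2, 5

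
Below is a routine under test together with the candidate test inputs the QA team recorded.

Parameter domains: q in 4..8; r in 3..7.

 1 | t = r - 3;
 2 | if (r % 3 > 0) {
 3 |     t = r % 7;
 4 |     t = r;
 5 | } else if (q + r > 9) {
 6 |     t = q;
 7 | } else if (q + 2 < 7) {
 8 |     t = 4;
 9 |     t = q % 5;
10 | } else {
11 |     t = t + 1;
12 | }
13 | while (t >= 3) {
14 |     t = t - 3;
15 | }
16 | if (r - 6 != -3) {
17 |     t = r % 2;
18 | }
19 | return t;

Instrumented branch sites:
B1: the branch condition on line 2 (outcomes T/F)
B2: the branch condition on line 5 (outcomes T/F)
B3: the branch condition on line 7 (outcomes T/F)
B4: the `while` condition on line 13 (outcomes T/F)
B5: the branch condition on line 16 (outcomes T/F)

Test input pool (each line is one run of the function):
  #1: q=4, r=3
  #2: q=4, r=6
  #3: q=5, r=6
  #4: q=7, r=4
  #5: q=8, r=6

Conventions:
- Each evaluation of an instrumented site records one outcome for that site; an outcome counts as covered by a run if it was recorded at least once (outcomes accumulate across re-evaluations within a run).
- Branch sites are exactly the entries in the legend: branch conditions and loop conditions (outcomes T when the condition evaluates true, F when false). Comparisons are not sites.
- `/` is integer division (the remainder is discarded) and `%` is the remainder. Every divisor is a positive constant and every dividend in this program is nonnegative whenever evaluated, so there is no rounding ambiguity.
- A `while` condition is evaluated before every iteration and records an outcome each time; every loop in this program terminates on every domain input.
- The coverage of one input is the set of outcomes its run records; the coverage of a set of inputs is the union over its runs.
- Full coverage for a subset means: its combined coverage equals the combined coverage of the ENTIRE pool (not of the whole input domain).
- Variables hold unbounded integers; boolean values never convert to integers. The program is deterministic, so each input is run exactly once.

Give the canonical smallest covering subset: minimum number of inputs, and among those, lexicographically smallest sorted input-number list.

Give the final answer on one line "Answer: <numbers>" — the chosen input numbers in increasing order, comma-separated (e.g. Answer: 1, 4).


test 1 (q=4, r=3) fires B1->F, B2->F, B3->T, B4->T, B4->F, B5->F; hits B1=F, B2=F, B3=T, B4=T, B4=F, B5=F
test 2 (q=4, r=6) fires B1->F, B2->T, B4->T, B4->F, B5->T; hits B1=F, B2=T, B4=T, B4=F, B5=T
test 3 (q=5, r=6) fires B1->F, B2->T, B4->T, B4->F, B5->T; hits B1=F, B2=T, B4=T, B4=F, B5=T
test 4 (q=7, r=4) fires B1->T, B4->T, B4->F, B5->T; hits B1=T, B4=T, B4=F, B5=T
test 5 (q=8, r=6) fires B1->F, B2->T, B4->T, B4->T, B4->F, B5->T; hits B1=F, B2=T, B4=T, B4=F, B5=T
together the pool reaches 9 outcomes: B1=T, B1=F, B2=T, B2=F, B3=T, B4=T, B4=F, B5=T, B5=F
checked all size-1 subsets: none covers 9 outcomes (max 6/9)
checked all size-2 subsets: none covers 9 outcomes (max 8/9)
size 3: inputs {1, 2, 4} cover all 9 outcomes, and no lexicographically smaller subset of this size does
Answer: 1, 2, 4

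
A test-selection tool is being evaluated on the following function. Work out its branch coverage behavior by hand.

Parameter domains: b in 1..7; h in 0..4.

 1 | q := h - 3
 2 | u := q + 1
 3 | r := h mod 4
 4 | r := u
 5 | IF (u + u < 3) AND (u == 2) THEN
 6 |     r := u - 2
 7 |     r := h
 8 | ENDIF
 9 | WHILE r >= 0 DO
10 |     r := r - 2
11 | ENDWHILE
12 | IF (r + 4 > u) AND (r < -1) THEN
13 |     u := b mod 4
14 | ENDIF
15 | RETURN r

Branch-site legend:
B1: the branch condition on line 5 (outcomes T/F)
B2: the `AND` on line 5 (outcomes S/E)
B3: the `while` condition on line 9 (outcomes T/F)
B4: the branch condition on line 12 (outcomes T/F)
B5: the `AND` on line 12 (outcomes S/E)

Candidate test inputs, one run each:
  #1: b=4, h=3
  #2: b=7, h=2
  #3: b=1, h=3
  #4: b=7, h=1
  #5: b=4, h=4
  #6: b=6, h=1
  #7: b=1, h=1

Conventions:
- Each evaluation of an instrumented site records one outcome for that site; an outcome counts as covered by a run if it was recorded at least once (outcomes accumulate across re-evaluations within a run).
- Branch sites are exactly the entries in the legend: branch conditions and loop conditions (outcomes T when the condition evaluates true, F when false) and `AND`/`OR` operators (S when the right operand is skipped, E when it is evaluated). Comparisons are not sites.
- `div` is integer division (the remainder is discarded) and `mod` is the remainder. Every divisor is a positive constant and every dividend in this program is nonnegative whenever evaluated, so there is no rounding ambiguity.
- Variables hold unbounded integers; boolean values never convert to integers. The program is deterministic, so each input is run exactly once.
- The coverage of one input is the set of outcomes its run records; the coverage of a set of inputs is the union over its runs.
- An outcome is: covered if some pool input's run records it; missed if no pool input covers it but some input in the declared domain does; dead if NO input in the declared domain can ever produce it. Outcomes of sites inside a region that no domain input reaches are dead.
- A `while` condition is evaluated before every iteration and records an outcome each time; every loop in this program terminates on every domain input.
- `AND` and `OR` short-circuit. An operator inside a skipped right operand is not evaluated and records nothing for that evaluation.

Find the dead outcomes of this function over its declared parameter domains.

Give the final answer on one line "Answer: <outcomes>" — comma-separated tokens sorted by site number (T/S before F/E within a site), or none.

sweeping the full domain (35 inputs) for each outcome:
  B1=T: no domain input ever produces it -> dead
  reachable outcomes have witnesses, e.g. B1=F (e.g. b=1, h=0), B2=S (e.g. b=1, h=4), B2=E (e.g. b=1, h=0), B3=T (e.g. b=1, h=2)

Answer: B1=T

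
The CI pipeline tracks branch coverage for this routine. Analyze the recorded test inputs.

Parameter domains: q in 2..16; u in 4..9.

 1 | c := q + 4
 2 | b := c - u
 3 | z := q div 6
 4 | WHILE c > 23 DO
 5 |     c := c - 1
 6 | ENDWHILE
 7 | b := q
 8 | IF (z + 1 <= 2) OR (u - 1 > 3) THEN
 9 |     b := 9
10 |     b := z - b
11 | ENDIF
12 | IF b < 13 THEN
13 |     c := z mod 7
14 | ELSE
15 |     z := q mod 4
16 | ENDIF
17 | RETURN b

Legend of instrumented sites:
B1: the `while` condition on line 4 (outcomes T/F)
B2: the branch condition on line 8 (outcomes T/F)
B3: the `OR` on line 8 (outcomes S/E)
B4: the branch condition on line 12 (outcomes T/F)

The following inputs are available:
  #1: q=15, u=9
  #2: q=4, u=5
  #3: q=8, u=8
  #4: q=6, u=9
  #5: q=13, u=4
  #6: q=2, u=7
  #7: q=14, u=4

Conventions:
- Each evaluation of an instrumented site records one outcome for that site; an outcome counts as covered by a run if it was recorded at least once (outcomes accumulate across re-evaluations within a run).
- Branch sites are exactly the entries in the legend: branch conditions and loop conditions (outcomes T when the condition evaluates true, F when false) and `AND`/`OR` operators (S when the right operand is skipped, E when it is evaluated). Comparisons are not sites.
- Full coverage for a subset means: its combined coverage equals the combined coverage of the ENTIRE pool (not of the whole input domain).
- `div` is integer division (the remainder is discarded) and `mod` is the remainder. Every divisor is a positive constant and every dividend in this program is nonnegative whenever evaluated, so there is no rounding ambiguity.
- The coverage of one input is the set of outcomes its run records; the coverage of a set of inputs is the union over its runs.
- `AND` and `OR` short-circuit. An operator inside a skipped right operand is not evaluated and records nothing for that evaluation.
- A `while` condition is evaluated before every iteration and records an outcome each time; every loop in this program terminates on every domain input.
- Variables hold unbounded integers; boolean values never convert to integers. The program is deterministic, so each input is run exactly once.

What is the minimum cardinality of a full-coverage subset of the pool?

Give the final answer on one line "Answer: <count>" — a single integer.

#1 (q=15, u=9) -> B1->F, B3->E, B2->T, B4->T; covered: B1=F, B2=T, B3=E, B4=T
#2 (q=4, u=5) -> B1->F, B3->S, B2->T, B4->T; covered: B1=F, B2=T, B3=S, B4=T
#3 (q=8, u=8) -> B1->F, B3->S, B2->T, B4->T; covered: B1=F, B2=T, B3=S, B4=T
#4 (q=6, u=9) -> B1->F, B3->S, B2->T, B4->T; covered: B1=F, B2=T, B3=S, B4=T
#5 (q=13, u=4) -> B1->F, B3->E, B2->F, B4->F; covered: B1=F, B2=F, B3=E, B4=F
#6 (q=2, u=7) -> B1->F, B3->S, B2->T, B4->T; covered: B1=F, B2=T, B3=S, B4=T
#7 (q=14, u=4) -> B1->F, B3->E, B2->F, B4->F; covered: B1=F, B2=F, B3=E, B4=F
the full pool covers 7 outcomes: B1=F, B2=T, B2=F, B3=S, B3=E, B4=T, B4=F
checked all size-1 subsets: none covers 7 outcomes (max 4/7)
size 2: inputs {2, 5} cover all 7 outcomes, and no lexicographically smaller subset of this size does

Answer: 2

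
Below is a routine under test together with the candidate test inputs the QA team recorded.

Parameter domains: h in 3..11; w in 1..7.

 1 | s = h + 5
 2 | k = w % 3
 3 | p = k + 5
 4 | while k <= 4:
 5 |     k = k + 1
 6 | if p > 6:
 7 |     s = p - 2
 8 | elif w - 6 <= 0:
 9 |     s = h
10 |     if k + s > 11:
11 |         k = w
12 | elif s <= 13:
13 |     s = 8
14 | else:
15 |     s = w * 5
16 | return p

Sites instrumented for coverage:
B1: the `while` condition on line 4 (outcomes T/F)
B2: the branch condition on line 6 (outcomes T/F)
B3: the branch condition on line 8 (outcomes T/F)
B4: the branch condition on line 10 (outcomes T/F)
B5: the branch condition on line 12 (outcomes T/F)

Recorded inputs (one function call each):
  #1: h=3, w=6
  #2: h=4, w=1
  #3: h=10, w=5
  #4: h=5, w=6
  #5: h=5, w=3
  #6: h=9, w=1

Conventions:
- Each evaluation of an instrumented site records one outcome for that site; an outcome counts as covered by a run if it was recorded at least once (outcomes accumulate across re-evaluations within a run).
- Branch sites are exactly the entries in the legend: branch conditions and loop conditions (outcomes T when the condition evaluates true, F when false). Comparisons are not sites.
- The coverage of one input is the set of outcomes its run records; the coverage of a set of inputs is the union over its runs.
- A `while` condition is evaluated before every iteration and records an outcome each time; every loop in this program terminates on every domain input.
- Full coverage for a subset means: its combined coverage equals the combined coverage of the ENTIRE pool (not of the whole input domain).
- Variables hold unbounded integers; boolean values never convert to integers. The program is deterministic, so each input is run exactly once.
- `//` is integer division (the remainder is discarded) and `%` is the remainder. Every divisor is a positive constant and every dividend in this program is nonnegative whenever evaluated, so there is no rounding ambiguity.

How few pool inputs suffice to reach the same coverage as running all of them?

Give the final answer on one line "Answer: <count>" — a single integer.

#1 (h=3, w=6) -> B1->T, B1->T, B1->T, B1->T, B1->T, B1->F, B2->F, B3->T, B4->F; covered: B1=T, B1=F, B2=F, B3=T, B4=F
#2 (h=4, w=1) -> B1->T, B1->T, B1->T, B1->T, B1->F, B2->F, B3->T, B4->F; covered: B1=T, B1=F, B2=F, B3=T, B4=F
#3 (h=10, w=5) -> B1->T, B1->T, B1->T, B1->F, B2->T; covered: B1=T, B1=F, B2=T
#4 (h=5, w=6) -> B1->T, B1->T, B1->T, B1->T, B1->T, B1->F, B2->F, B3->T, B4->F; covered: B1=T, B1=F, B2=F, B3=T, B4=F
#5 (h=5, w=3) -> B1->T, B1->T, B1->T, B1->T, B1->T, B1->F, B2->F, B3->T, B4->F; covered: B1=T, B1=F, B2=F, B3=T, B4=F
#6 (h=9, w=1) -> B1->T, B1->T, B1->T, B1->T, B1->F, B2->F, B3->T, B4->T; covered: B1=T, B1=F, B2=F, B3=T, B4=T
union over all inputs: B1=T, B1=F, B2=T, B2=F, B3=T, B4=T, B4=F (7 outcomes)
size 1 is not enough: best union over all size-1 subsets is 5/7
size 2 is not enough: best union over all size-2 subsets is 6/7
the canonical winner is {1, 3, 6}: size 3, full 7-outcome coverage, earliest index list among size-3 covers

Answer: 3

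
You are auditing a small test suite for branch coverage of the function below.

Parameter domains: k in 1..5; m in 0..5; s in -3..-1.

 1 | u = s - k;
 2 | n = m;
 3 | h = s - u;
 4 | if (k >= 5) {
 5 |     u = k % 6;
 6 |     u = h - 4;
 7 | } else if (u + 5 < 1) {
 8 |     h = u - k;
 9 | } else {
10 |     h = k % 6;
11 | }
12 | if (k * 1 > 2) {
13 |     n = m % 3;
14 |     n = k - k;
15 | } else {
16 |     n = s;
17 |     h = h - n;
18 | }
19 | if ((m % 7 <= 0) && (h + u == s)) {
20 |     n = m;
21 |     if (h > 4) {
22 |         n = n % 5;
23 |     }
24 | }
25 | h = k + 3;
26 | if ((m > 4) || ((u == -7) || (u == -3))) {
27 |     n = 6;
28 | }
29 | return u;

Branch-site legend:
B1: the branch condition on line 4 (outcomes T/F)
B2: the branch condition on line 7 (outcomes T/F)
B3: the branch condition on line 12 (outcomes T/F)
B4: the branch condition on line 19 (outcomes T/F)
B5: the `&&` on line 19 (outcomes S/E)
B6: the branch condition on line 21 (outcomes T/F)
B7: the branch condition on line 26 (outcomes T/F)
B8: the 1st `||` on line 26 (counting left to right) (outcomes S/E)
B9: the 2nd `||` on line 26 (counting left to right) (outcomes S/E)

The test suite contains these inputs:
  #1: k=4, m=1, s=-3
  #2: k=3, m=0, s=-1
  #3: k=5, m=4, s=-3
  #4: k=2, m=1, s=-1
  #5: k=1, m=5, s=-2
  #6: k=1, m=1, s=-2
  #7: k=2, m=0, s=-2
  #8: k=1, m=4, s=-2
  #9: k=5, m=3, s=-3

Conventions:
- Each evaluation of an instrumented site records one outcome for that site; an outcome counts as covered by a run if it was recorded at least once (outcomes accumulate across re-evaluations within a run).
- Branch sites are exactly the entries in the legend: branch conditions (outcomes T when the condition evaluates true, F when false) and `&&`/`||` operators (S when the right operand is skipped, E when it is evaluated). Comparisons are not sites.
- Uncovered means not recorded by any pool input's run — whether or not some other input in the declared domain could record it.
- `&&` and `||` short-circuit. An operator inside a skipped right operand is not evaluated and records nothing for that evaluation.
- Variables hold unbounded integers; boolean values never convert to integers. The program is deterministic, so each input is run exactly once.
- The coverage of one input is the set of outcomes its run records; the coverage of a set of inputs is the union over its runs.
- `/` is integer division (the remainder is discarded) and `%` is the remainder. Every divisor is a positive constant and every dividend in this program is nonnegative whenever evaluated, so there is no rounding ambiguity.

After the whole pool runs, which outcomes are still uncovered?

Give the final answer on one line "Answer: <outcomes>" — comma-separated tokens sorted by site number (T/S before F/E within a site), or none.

input #1 (k=4, m=1, s=-3): events B1->F, B2->T, B3->T, B5->S, B4->F, B8->E, B9->S, B7->T; covers B1=F, B2=T, B3=T, B4=F, B5=S, B7=T, B8=E, B9=S
input #2 (k=3, m=0, s=-1): events B1->F, B2->F, B3->T, B5->E, B4->T, B6->F, B8->E, B9->E, B7->F; covers B1=F, B2=F, B3=T, B4=T, B5=E, B6=F, B7=F, B8=E, B9=E
input #3 (k=5, m=4, s=-3): events B1->T, B3->T, B5->S, B4->F, B8->E, B9->E, B7->F; covers B1=T, B3=T, B4=F, B5=S, B7=F, B8=E, B9=E
input #4 (k=2, m=1, s=-1): events B1->F, B2->F, B3->F, B5->S, B4->F, B8->E, B9->E, B7->T; covers B1=F, B2=F, B3=F, B4=F, B5=S, B7=T, B8=E, B9=E
input #5 (k=1, m=5, s=-2): events B1->F, B2->F, B3->F, B5->S, B4->F, B8->S, B7->T; covers B1=F, B2=F, B3=F, B4=F, B5=S, B7=T, B8=S
input #6 (k=1, m=1, s=-2): events B1->F, B2->F, B3->F, B5->S, B4->F, B8->E, B9->E, B7->T; covers B1=F, B2=F, B3=F, B4=F, B5=S, B7=T, B8=E, B9=E
input #7 (k=2, m=0, s=-2): events B1->F, B2->F, B3->F, B5->E, B4->F, B8->E, B9->E, B7->F; covers B1=F, B2=F, B3=F, B4=F, B5=E, B7=F, B8=E, B9=E
input #8 (k=1, m=4, s=-2): events B1->F, B2->F, B3->F, B5->S, B4->F, B8->E, B9->E, B7->T; covers B1=F, B2=F, B3=F, B4=F, B5=S, B7=T, B8=E, B9=E
input #9 (k=5, m=3, s=-3): events B1->T, B3->T, B5->S, B4->F, B8->E, B9->E, B7->F; covers B1=T, B3=T, B4=F, B5=S, B7=F, B8=E, B9=E
union over the pool: B1=T, B1=F, B2=T, B2=F, B3=T, B3=F, B4=T, B4=F, B5=S, B5=E, B6=F, B7=T, B7=F, B8=S, B8=E, B9=S, B9=E
uncovered (1 of 18): B6=T

Answer: B6=T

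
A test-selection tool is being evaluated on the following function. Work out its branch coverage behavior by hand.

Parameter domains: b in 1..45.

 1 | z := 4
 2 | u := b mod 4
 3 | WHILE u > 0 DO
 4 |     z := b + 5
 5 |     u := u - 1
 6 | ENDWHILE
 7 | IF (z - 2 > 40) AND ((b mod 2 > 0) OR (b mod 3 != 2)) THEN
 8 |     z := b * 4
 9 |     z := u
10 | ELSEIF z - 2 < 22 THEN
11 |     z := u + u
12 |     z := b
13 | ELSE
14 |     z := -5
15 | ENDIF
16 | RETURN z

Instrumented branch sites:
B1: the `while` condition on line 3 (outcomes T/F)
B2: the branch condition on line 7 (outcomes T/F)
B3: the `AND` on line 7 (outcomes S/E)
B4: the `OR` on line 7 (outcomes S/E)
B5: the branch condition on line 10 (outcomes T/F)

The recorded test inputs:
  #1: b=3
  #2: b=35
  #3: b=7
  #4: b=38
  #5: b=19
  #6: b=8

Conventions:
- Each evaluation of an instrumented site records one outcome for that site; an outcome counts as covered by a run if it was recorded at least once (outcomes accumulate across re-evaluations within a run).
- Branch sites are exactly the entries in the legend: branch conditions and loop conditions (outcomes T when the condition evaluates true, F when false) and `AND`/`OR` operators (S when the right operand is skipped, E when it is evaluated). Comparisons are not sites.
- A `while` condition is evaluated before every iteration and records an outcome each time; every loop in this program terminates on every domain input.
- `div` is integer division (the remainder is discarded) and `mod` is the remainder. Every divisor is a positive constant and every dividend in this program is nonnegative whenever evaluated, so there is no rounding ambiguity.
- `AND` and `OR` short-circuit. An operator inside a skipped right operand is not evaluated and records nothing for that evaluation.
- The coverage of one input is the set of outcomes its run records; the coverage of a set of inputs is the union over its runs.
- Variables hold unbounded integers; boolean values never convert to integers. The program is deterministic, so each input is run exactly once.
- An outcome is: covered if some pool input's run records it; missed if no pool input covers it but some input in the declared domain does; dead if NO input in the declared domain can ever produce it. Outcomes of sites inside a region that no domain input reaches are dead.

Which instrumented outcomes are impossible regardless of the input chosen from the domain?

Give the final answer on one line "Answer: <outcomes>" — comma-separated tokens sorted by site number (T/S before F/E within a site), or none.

exhaustive pass over the 45-input domain:
  reachable outcomes have witnesses, e.g. B1=T (e.g. b=1), B1=F (e.g. b=1), B2=T (e.g. b=39), B2=F (e.g. b=1)

Answer: none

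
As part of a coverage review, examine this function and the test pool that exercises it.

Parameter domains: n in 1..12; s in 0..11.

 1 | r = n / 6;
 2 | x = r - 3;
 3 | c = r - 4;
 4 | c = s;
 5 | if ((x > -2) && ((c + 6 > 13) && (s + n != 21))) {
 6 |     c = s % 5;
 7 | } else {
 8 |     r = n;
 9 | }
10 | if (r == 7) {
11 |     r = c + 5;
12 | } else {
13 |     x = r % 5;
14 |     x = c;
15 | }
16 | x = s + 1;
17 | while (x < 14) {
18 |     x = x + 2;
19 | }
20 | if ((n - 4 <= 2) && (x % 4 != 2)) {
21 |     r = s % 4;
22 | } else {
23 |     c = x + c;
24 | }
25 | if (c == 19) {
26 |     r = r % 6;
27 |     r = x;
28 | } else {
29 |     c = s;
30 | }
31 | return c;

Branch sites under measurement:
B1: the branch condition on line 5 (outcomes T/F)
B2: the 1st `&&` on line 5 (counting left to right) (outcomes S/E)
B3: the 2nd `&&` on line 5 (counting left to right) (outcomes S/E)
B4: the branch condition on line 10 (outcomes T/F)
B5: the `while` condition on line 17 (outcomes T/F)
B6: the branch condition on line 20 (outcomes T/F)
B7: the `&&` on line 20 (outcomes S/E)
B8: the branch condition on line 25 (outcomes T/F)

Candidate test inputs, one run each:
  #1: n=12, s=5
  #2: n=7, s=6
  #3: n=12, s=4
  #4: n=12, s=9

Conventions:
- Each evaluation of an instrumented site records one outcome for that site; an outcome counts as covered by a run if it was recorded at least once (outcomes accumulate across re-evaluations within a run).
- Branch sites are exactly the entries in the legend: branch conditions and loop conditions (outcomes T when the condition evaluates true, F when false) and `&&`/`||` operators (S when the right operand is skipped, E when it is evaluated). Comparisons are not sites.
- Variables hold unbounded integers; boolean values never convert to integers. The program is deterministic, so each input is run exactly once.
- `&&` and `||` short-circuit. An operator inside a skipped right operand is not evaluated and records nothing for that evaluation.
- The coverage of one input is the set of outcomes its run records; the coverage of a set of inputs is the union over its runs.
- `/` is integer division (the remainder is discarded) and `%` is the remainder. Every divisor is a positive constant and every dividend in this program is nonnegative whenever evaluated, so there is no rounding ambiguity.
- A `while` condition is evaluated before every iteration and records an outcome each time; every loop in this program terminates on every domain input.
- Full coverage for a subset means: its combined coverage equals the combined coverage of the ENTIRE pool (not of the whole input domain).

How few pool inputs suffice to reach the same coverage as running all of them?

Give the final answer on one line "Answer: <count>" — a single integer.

#1 (n=12, s=5) -> covered: B1=F, B2=E, B3=S, B4=F, B5=T, B5=F, B6=F, B7=S, B8=T
#2 (n=7, s=6) -> covered: B1=F, B2=S, B4=T, B5=T, B5=F, B6=F, B7=S, B8=F
#3 (n=12, s=4) -> covered: B1=F, B2=E, B3=S, B4=F, B5=T, B5=F, B6=F, B7=S, B8=T
#4 (n=12, s=9) -> covered: B1=F, B2=E, B3=E, B4=F, B5=T, B5=F, B6=F, B7=S, B8=F
pool-wide coverage (13 outcomes): B1=F, B2=S, B2=E, B3=S, B3=E, B4=T, B4=F, B5=T, B5=F, B6=F, B7=S, B8=T, B8=F
size 1 is not enough: best union over all size-1 subsets is 9/13
size 2 is not enough: best union over all size-2 subsets is 12/13
the canonical winner is {1, 2, 4}: size 3, full 13-outcome coverage, earliest index list among size-3 covers

Answer: 3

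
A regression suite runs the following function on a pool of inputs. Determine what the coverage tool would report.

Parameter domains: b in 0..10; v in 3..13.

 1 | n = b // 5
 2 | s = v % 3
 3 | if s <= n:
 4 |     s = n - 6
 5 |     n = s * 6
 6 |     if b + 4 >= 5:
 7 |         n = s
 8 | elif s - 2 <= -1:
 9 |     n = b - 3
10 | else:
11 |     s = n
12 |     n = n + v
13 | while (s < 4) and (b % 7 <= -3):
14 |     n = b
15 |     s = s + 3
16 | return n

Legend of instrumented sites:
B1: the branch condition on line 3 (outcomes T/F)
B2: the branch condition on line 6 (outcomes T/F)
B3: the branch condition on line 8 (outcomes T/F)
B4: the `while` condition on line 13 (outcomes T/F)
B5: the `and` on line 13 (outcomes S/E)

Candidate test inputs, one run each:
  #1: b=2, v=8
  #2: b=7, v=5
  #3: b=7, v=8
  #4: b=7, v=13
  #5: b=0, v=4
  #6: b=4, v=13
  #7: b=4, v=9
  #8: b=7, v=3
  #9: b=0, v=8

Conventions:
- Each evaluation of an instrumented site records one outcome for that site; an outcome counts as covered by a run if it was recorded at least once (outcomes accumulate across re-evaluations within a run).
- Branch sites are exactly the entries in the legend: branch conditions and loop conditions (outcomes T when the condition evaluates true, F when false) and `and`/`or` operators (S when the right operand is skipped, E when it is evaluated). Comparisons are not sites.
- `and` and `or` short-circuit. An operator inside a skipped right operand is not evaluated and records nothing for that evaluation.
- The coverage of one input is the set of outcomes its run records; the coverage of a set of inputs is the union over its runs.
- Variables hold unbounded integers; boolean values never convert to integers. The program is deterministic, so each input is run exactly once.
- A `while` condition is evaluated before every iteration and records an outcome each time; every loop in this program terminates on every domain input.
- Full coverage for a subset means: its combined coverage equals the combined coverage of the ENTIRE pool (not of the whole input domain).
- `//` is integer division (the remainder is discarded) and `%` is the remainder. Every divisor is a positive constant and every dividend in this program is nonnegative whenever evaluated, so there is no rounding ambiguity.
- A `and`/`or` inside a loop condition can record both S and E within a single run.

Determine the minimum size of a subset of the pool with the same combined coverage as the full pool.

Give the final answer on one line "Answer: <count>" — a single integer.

input #1 (b=2, v=8): events B1->F, B3->F, B5->E, B4->F; covers B1=F, B3=F, B4=F, B5=E
input #2 (b=7, v=5): events B1->F, B3->F, B5->E, B4->F; covers B1=F, B3=F, B4=F, B5=E
input #3 (b=7, v=8): events B1->F, B3->F, B5->E, B4->F; covers B1=F, B3=F, B4=F, B5=E
input #4 (b=7, v=13): events B1->T, B2->T, B5->E, B4->F; covers B1=T, B2=T, B4=F, B5=E
input #5 (b=0, v=4): events B1->F, B3->T, B5->E, B4->F; covers B1=F, B3=T, B4=F, B5=E
input #6 (b=4, v=13): events B1->F, B3->T, B5->E, B4->F; covers B1=F, B3=T, B4=F, B5=E
input #7 (b=4, v=9): events B1->T, B2->T, B5->E, B4->F; covers B1=T, B2=T, B4=F, B5=E
input #8 (b=7, v=3): events B1->T, B2->T, B5->E, B4->F; covers B1=T, B2=T, B4=F, B5=E
input #9 (b=0, v=8): events B1->F, B3->F, B5->E, B4->F; covers B1=F, B3=F, B4=F, B5=E
union over all inputs: B1=T, B1=F, B2=T, B3=T, B3=F, B4=F, B5=E (7 outcomes)
no size-1 subset reaches all 7 outcomes (best union: 4/7)
no size-2 subset reaches all 7 outcomes (best union: 6/7)
at size 3, {1, 4, 5} reaches all 7 outcomes; every lexicographically earlier size-3 subset fails

Answer: 3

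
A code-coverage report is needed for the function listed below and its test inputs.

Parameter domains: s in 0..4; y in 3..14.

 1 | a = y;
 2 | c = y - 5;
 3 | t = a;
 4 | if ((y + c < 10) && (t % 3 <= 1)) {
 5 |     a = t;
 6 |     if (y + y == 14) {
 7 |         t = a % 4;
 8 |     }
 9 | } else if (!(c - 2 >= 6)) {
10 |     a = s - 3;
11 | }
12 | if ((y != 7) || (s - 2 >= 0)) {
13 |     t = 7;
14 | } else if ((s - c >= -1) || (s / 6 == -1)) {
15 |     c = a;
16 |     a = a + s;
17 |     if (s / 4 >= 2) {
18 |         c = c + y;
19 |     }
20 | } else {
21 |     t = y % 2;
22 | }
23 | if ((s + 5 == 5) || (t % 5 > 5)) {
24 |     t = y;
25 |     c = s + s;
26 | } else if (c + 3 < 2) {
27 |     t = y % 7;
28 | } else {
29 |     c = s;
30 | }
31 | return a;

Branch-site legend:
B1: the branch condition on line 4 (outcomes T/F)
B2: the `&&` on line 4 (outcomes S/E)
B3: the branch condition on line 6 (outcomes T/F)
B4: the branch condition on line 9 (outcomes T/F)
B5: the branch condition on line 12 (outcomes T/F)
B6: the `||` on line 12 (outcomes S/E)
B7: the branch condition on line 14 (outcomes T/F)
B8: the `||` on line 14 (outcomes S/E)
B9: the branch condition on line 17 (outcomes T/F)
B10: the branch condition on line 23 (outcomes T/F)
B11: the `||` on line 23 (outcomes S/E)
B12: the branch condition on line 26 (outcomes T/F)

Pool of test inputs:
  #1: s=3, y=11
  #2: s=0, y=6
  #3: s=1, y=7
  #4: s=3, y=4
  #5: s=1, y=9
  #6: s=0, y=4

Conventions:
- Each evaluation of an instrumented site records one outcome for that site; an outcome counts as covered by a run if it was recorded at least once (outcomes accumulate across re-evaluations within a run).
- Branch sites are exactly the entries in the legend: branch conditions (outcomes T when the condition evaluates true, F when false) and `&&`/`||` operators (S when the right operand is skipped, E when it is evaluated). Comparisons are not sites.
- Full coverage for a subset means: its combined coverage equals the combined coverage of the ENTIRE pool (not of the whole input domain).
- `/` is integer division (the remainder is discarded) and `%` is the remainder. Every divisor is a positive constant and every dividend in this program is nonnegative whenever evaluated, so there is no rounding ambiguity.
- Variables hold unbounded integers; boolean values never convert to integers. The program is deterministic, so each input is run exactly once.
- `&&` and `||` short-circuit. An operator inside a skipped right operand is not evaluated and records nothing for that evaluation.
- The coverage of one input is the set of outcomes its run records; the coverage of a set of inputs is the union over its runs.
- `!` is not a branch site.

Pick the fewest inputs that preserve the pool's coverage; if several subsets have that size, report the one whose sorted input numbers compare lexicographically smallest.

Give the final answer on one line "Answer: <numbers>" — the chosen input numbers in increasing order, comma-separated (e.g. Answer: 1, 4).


#1 (s=3, y=11) -> B2->S, B1->F, B4->T, B6->S, B5->T, B11->E, B10->F, B12->F; covered: B1=F, B2=S, B4=T, B5=T, B6=S, B10=F, B11=E, B12=F
#2 (s=0, y=6) -> B2->E, B1->T, B3->F, B6->S, B5->T, B11->S, B10->T; covered: B1=T, B2=E, B3=F, B5=T, B6=S, B10=T, B11=S
#3 (s=1, y=7) -> B2->E, B1->T, B3->T, B6->E, B5->F, B8->S, B7->T, B9->F, B11->E, B10->F, B12->F; covered: B1=T, B2=E, B3=T, B5=F, B6=E, B7=T, B8=S, B9=F, B10=F, B11=E, B12=F
#4 (s=3, y=4) -> B2->E, B1->T, B3->F, B6->S, B5->T, B11->E, B10->F, B12->F; covered: B1=T, B2=E, B3=F, B5=T, B6=S, B10=F, B11=E, B12=F
#5 (s=1, y=9) -> B2->S, B1->F, B4->T, B6->S, B5->T, B11->E, B10->F, B12->F; covered: B1=F, B2=S, B4=T, B5=T, B6=S, B10=F, B11=E, B12=F
#6 (s=0, y=4) -> B2->E, B1->T, B3->F, B6->S, B5->T, B11->S, B10->T; covered: B1=T, B2=E, B3=F, B5=T, B6=S, B10=T, B11=S
pool-wide coverage (19 outcomes): B1=T, B1=F, B2=S, B2=E, B3=T, B3=F, B4=T, B5=T, B5=F, B6=S, B6=E, B7=T, B8=S, B9=F, B10=T, B10=F, B11=S, B11=E, B12=F
no size-1 subset reaches all 19 outcomes (best union: 11/19)
no size-2 subset reaches all 19 outcomes (best union: 16/19)
inputs {1, 2, 3} (size 3) cover everything; no size-3 subset with a lexicographically smaller index list covers all 19
Answer: 1, 2, 3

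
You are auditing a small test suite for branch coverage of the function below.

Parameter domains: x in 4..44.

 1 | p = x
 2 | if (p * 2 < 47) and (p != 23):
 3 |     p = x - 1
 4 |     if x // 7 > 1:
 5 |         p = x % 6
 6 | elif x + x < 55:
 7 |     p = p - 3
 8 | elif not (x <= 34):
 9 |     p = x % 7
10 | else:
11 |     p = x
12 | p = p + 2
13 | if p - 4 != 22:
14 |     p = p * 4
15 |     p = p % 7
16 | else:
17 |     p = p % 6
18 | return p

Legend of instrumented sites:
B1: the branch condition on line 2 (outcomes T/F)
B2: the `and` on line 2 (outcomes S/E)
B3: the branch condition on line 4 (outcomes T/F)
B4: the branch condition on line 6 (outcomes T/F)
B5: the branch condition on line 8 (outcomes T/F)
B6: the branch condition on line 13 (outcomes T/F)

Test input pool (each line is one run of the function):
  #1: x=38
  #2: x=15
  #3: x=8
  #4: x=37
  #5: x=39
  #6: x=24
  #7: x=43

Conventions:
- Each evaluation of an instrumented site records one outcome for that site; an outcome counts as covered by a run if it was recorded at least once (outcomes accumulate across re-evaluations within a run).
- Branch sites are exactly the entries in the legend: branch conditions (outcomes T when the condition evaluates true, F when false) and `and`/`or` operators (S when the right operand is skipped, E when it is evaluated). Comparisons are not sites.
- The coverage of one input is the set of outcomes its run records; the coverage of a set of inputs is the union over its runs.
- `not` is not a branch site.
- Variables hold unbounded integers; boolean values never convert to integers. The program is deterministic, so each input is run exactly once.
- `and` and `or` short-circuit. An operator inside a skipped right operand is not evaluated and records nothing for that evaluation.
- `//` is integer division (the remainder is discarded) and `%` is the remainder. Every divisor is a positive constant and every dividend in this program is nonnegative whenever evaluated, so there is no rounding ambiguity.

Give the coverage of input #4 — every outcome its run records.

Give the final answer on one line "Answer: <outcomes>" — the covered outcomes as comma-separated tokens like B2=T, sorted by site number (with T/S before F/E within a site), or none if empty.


Simulating input #4 (x=37) step by step:
  B2->S, B1->F, B4->F, B5->T, B6->T
deduplicating events, the covered set is: B1=F, B2=S, B4=F, B5=T, B6=T
Answer: B1=F, B2=S, B4=F, B5=T, B6=T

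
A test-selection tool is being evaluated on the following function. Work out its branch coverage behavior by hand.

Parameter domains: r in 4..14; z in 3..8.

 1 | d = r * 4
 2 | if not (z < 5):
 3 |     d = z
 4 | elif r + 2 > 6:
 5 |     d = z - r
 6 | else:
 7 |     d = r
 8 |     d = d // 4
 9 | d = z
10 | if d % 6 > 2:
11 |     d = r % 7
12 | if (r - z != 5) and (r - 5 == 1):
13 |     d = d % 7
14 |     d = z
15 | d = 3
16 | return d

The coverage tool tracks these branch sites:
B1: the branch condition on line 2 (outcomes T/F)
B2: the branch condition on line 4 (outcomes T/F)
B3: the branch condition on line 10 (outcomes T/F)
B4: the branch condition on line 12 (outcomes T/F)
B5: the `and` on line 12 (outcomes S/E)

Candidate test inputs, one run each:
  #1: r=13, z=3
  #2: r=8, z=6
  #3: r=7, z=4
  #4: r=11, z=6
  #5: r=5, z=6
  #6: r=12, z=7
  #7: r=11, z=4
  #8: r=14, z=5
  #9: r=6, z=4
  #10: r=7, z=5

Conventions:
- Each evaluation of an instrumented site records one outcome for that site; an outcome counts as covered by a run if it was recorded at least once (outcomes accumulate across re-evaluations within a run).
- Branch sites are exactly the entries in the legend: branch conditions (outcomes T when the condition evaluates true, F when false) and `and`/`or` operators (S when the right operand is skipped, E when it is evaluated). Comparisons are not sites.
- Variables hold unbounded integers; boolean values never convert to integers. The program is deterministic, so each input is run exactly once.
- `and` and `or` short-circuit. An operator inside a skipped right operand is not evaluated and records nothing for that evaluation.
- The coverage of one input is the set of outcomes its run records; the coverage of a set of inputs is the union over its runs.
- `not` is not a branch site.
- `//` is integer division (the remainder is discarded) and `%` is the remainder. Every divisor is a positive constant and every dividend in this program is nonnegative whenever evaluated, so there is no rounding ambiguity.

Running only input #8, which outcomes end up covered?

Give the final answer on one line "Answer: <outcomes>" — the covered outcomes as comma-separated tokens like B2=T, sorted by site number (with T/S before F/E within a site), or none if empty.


Running input #8 (r=14, z=5), event by event:
  B1->T, B3->T, B5->E, B4->F
distinct outcomes covered: B1=T, B3=T, B4=F, B5=E
Answer: B1=T, B3=T, B4=F, B5=E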